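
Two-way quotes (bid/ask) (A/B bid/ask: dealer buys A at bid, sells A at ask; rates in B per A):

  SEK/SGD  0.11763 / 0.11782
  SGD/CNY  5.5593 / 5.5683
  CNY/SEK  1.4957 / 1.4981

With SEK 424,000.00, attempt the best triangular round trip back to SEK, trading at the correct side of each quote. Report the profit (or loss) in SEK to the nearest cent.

Net profit: SEK 7,403.25

Best loop SEK → CNY → SGD → SEK:
SEK 424,000.00 ÷ 1.4981 (buy CNY at ask) = CNY 283,025.17
CNY 283,025.17 ÷ 5.5683 (buy SGD at ask) = SGD 50,827.93
SGD 50,827.93 ÷ 0.11782 (buy SEK at ask) = SEK 431,403.25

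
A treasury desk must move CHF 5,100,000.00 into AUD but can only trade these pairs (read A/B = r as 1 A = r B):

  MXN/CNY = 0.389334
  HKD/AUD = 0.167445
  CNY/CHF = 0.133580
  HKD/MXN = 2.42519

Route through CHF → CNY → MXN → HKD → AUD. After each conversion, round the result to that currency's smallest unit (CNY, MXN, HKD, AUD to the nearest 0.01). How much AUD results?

AUD 6,770,688.29

CHF 5,100,000.00 ÷ 0.133580 = CNY 38,179,368.17
CNY 38,179,368.17 ÷ 0.389334 = MXN 98,063,277.73
MXN 98,063,277.73 ÷ 2.42519 = HKD 40,435,296.92
HKD 40,435,296.92 × 0.167445 = AUD 6,770,688.29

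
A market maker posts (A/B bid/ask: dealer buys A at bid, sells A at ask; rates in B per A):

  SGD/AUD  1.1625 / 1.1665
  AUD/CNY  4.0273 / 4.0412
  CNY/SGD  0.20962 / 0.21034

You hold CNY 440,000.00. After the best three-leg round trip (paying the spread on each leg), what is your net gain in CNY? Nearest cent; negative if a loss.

Best loop CNY → AUD → SGD → CNY:
CNY 440,000.00 ÷ 4.0412 (buy AUD at ask) = AUD 108,878.55
AUD 108,878.55 ÷ 1.1665 (buy SGD at ask) = SGD 93,337.81
SGD 93,337.81 ÷ 0.21034 (buy CNY at ask) = CNY 443,747.30

Net profit: CNY 3,747.30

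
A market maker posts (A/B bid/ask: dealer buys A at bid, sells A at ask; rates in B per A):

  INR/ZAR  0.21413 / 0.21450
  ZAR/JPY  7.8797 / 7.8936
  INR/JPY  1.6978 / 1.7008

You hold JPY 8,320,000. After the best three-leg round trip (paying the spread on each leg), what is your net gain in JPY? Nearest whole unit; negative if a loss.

Best loop JPY → ZAR → INR → JPY:
JPY 8,320,000 ÷ 7.8936 (buy ZAR at ask) = ZAR 1,054,018.45
ZAR 1,054,018.45 ÷ 0.21450 (buy INR at ask) = INR 4,913,838.91
INR 4,913,838.91 × 1.6978 (sell INR at bid) = JPY 8,342,716

Net profit: JPY 22,716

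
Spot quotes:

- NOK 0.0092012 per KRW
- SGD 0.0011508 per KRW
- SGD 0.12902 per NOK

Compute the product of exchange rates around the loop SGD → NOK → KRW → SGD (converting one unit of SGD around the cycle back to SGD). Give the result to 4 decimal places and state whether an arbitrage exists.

0.9694 (arbitrage exists)

Around SGD → NOK → KRW → SGD: 1 ÷ 0.12902 ÷ 0.0092012 × 0.0011508 = 0.969390
Product < 1; profitable direction is SGD → KRW → NOK → SGD.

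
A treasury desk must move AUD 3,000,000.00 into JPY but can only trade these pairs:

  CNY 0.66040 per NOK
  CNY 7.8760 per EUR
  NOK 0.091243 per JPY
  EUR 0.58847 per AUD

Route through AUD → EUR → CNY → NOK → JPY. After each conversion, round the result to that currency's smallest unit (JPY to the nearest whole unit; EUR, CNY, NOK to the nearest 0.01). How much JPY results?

JPY 230,751,572

AUD 3,000,000.00 × 0.58847 = EUR 1,765,410.00
EUR 1,765,410.00 × 7.8760 = CNY 13,904,369.16
CNY 13,904,369.16 ÷ 0.66040 = NOK 21,054,465.72
NOK 21,054,465.72 ÷ 0.091243 = JPY 230,751,572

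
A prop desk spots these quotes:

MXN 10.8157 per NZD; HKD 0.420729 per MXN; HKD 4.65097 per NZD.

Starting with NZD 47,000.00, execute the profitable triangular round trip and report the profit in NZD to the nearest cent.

Profitable loop is NZD → HKD → MXN → NZD:
NZD 47,000.00 × 4.65097 = HKD 218,595.59
HKD 218,595.59 ÷ 0.420729 = MXN 519,563.88
MXN 519,563.88 ÷ 10.8157 = NZD 48,037.93
Profit = NZD 48,037.93 − NZD 47,000.00

Profit: NZD 1,037.93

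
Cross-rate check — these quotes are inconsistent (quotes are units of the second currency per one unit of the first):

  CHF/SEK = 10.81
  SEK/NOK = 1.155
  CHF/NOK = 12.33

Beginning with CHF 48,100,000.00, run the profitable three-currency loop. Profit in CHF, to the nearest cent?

Profitable loop is CHF → SEK → NOK → CHF:
CHF 48,100,000.00 × 10.81 = SEK 519,961,000.00
SEK 519,961,000.00 × 1.155 = NOK 600,554,955.00
NOK 600,554,955.00 ÷ 12.33 = CHF 48,706,809.00
Profit = CHF 48,706,809.00 − CHF 48,100,000.00

Profit: CHF 606,809.00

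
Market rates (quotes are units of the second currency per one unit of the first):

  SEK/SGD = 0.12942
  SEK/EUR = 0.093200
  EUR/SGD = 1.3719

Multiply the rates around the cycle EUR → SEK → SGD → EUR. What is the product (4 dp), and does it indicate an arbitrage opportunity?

1.0122 (arbitrage exists)

Around EUR → SEK → SGD → EUR: 1 ÷ 0.093200 × 0.12942 ÷ 1.3719 = 1.012192
Product > 1; profitable direction is EUR → SEK → SGD → EUR.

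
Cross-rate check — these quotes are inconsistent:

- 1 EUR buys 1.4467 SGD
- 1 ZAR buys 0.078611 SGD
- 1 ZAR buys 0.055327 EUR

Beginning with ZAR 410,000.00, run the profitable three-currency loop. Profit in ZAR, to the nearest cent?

Profitable loop is ZAR → EUR → SGD → ZAR:
ZAR 410,000.00 × 0.055327 = EUR 22,684.07
EUR 22,684.07 × 1.4467 = SGD 32,817.04
SGD 32,817.04 ÷ 0.078611 = ZAR 417,461.22
Profit = ZAR 417,461.22 − ZAR 410,000.00

Profit: ZAR 7,461.22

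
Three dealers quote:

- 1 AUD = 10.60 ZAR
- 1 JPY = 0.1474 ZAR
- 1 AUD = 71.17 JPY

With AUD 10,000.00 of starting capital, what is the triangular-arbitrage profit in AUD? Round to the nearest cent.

Profitable loop is AUD → ZAR → JPY → AUD:
AUD 10,000.00 × 10.60 = ZAR 106,000.00
ZAR 106,000.00 ÷ 0.1474 = JPY 719,132
JPY 719,132 ÷ 71.17 = AUD 10,104.42
Profit = AUD 10,104.42 − AUD 10,000.00

Profit: AUD 104.42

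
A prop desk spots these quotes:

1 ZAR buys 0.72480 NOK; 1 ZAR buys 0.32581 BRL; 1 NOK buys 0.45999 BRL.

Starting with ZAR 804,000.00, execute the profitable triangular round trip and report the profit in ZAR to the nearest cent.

Profit: ZAR 18,731.67

Profitable loop is ZAR → NOK → BRL → ZAR:
ZAR 804,000.00 × 0.72480 = NOK 582,739.20
NOK 582,739.20 × 0.45999 = BRL 268,054.20
BRL 268,054.20 ÷ 0.32581 = ZAR 822,731.67
Profit = ZAR 822,731.67 − ZAR 804,000.00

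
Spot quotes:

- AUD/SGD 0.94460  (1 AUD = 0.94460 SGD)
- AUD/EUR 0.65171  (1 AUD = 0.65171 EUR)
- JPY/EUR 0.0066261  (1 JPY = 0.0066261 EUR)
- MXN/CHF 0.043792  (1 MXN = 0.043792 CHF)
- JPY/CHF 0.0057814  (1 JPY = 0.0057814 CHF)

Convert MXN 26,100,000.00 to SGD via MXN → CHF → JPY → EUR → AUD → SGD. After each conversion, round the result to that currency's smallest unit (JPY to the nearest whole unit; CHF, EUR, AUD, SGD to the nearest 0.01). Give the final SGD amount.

MXN 26,100,000.00 × 0.043792 = CHF 1,142,971.20
CHF 1,142,971.20 ÷ 0.0057814 = JPY 197,697,997
JPY 197,697,997 × 0.0066261 = EUR 1,309,966.70
EUR 1,309,966.70 ÷ 0.65171 = AUD 2,010,045.42
AUD 2,010,045.42 × 0.94460 = SGD 1,898,688.90

SGD 1,898,688.90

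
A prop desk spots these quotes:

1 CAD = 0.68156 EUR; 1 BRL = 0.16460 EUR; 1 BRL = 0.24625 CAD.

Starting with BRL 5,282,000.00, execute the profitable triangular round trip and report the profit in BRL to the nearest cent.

Profit: BRL 103,783.60

Profitable loop is BRL → CAD → EUR → BRL:
BRL 5,282,000.00 × 0.24625 = CAD 1,300,692.50
CAD 1,300,692.50 × 0.68156 = EUR 886,499.98
EUR 886,499.98 ÷ 0.16460 = BRL 5,385,783.60
Profit = BRL 5,385,783.60 − BRL 5,282,000.00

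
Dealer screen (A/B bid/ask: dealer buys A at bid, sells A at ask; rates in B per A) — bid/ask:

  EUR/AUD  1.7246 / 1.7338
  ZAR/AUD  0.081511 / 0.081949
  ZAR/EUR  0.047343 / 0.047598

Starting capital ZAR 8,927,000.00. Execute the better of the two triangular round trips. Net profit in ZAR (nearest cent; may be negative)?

Net result: ZAR -32,817.58 (no profitable arbitrage after spreads)

Best loop ZAR → EUR → AUD → ZAR:
ZAR 8,927,000.00 × 0.047343 (sell ZAR at bid) = EUR 422,630.96
EUR 422,630.96 × 1.7246 (sell EUR at bid) = AUD 728,869.36
AUD 728,869.36 ÷ 0.081949 (buy ZAR at ask) = ZAR 8,894,182.42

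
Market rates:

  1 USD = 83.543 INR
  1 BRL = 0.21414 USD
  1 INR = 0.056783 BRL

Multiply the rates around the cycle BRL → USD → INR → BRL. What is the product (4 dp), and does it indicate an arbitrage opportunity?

Around BRL → USD → INR → BRL: 1 × 0.21414 × 83.543 × 0.056783 = 1.015842
Product > 1; profitable direction is BRL → USD → INR → BRL.

1.0158 (arbitrage exists)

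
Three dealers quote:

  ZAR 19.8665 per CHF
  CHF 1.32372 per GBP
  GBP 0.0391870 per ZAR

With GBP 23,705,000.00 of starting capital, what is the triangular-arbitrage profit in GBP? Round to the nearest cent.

Profitable loop is GBP → CHF → ZAR → GBP:
GBP 23,705,000.00 × 1.32372 = CHF 31,378,782.60
CHF 31,378,782.60 × 19.8665 = ZAR 623,386,584.52
ZAR 623,386,584.52 × 0.0391870 = GBP 24,428,650.09
Profit = GBP 24,428,650.09 − GBP 23,705,000.00

Profit: GBP 723,650.09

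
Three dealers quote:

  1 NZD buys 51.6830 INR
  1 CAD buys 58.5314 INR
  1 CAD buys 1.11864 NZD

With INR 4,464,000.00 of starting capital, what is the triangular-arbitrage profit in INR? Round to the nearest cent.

Profit: INR 55,340.24

Profitable loop is INR → NZD → CAD → INR:
INR 4,464,000.00 ÷ 51.6830 = NZD 86,372.70
NZD 86,372.70 ÷ 1.11864 = CAD 77,212.24
CAD 77,212.24 × 58.5314 = INR 4,519,340.24
Profit = INR 4,519,340.24 − INR 4,464,000.00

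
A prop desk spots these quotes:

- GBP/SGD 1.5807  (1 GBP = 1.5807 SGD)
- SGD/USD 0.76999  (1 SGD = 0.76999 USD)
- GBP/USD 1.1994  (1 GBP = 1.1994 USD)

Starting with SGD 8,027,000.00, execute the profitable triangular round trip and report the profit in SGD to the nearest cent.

Profit: SGD 118,612.70

Profitable loop is SGD → USD → GBP → SGD:
SGD 8,027,000.00 × 0.76999 = USD 6,180,709.73
USD 6,180,709.73 ÷ 1.1994 = GBP 5,153,168.03
GBP 5,153,168.03 × 1.5807 = SGD 8,145,612.70
Profit = SGD 8,145,612.70 − SGD 8,027,000.00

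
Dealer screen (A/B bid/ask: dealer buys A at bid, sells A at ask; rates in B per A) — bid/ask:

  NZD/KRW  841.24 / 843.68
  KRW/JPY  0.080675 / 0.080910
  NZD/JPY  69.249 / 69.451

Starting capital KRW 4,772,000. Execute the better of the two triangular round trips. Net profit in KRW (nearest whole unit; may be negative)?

Net profit: KRW 68,988

Best loop KRW → NZD → JPY → KRW:
KRW 4,772,000 ÷ 843.68 (buy NZD at ask) = NZD 5,656.17
NZD 5,656.17 × 69.249 (sell NZD at bid) = JPY 391,684
JPY 391,684 ÷ 0.080910 (buy KRW at ask) = KRW 4,840,988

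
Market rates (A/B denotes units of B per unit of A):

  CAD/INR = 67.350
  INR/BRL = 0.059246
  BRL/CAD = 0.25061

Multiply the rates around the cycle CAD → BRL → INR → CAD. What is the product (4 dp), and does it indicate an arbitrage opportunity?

1.0000 (no arbitrage)

Around CAD → BRL → INR → CAD: 1 ÷ 0.25061 ÷ 0.059246 ÷ 67.350 = 1.000011
Product ≈ 1 (deviation 0.001%, within rounding noise).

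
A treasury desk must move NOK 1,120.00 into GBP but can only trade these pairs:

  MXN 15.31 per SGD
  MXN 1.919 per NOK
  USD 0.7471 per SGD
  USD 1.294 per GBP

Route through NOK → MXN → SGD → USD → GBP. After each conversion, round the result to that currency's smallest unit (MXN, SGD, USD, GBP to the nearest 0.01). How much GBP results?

NOK 1,120.00 × 1.919 = MXN 2,149.28
MXN 2,149.28 ÷ 15.31 = SGD 140.38
SGD 140.38 × 0.7471 = USD 104.88
USD 104.88 ÷ 1.294 = GBP 81.05

GBP 81.05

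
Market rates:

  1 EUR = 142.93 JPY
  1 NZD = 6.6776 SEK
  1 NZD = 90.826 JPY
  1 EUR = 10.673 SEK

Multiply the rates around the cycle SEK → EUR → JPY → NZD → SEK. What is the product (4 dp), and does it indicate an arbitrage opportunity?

0.9846 (arbitrage exists)

Around SEK → EUR → JPY → NZD → SEK: 1 ÷ 10.673 × 142.93 ÷ 90.826 × 6.6776 = 0.984571
Product < 1; profitable direction is SEK → NZD → JPY → EUR → SEK.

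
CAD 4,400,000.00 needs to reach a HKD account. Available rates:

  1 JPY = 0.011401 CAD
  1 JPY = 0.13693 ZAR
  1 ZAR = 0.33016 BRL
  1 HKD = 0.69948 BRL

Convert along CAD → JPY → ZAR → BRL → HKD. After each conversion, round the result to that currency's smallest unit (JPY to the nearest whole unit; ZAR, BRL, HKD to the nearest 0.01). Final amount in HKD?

HKD 24,943,505.83

CAD 4,400,000.00 ÷ 0.011401 = JPY 385,931,059
JPY 385,931,059 × 0.13693 = ZAR 52,845,539.91
ZAR 52,845,539.91 × 0.33016 = BRL 17,447,483.46
BRL 17,447,483.46 ÷ 0.69948 = HKD 24,943,505.83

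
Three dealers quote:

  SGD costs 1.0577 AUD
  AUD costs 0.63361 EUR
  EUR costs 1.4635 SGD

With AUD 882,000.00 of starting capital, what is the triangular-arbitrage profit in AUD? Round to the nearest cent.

Profitable loop is AUD → SGD → EUR → AUD:
AUD 882,000.00 ÷ 1.0577 = SGD 833,884.84
SGD 833,884.84 ÷ 1.4635 = EUR 569,788.07
EUR 569,788.07 ÷ 0.63361 = AUD 899,272.54
Profit = AUD 899,272.54 − AUD 882,000.00

Profit: AUD 17,272.54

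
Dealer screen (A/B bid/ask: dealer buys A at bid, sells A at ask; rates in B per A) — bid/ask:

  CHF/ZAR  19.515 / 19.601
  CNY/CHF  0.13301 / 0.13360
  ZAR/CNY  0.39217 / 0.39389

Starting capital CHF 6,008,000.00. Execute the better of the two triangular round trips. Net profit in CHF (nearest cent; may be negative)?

Net profit: CHF 107,854.45

Best loop CHF → ZAR → CNY → CHF:
CHF 6,008,000.00 × 19.515 (sell CHF at bid) = ZAR 117,246,120.00
ZAR 117,246,120.00 × 0.39217 (sell ZAR at bid) = CNY 45,980,410.88
CNY 45,980,410.88 × 0.13301 (sell CNY at bid) = CHF 6,115,854.45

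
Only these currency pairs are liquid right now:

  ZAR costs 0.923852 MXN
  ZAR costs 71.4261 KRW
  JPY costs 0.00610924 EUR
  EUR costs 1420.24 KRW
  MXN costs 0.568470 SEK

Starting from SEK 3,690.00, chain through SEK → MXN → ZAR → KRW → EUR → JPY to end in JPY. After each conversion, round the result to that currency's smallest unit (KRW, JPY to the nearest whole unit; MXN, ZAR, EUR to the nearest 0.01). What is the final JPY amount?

SEK 3,690.00 ÷ 0.568470 = MXN 6,491.11
MXN 6,491.11 ÷ 0.923852 = ZAR 7,026.14
ZAR 7,026.14 × 71.4261 = KRW 501,850
KRW 501,850 ÷ 1420.24 = EUR 353.36
EUR 353.36 ÷ 0.00610924 = JPY 57,840

JPY 57,840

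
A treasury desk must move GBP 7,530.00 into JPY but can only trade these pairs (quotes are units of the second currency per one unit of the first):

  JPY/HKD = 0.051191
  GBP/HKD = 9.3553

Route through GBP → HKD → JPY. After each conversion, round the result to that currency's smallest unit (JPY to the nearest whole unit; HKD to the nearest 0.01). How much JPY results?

GBP 7,530.00 × 9.3553 = HKD 70,445.41
HKD 70,445.41 ÷ 0.051191 = JPY 1,376,129

JPY 1,376,129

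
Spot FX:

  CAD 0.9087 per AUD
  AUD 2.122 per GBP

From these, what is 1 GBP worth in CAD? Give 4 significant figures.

1 GBP × 2.122 = 2.122 AUD
2.122 AUD × 0.9087 = 1.92826 CAD

GBP/CAD = 1.928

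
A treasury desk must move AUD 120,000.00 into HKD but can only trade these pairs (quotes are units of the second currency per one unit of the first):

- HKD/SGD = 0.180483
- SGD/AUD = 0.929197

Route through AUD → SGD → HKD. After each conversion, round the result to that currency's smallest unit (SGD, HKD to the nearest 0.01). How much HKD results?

AUD 120,000.00 ÷ 0.929197 = SGD 129,143.77
SGD 129,143.77 ÷ 0.180483 = HKD 715,545.34

HKD 715,545.34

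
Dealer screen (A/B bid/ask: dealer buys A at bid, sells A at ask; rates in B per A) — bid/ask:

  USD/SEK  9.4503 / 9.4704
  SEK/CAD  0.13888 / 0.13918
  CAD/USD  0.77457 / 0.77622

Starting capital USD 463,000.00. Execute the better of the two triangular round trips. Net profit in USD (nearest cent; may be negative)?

Best loop USD → SEK → CAD → USD:
USD 463,000.00 × 9.4503 (sell USD at bid) = SEK 4,375,488.90
SEK 4,375,488.90 × 0.13888 (sell SEK at bid) = CAD 607,667.90
CAD 607,667.90 × 0.77457 (sell CAD at bid) = USD 470,681.32

Net profit: USD 7,681.32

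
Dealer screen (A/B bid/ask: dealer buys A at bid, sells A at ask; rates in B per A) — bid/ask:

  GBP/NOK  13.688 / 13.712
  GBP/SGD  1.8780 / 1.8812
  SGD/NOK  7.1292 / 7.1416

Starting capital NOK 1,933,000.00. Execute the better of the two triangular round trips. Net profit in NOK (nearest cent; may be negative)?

Best loop NOK → SGD → GBP → NOK:
NOK 1,933,000.00 ÷ 7.1416 (buy SGD at ask) = SGD 270,667.64
SGD 270,667.64 ÷ 1.8812 (buy GBP at ask) = GBP 143,880.31
GBP 143,880.31 × 13.688 (sell GBP at bid) = NOK 1,969,433.67

Net profit: NOK 36,433.67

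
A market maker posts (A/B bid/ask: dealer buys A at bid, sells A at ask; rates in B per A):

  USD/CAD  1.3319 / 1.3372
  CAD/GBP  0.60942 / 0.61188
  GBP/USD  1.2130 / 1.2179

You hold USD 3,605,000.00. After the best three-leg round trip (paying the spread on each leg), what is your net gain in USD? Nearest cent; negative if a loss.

Best loop USD → GBP → CAD → USD:
USD 3,605,000.00 ÷ 1.2179 (buy GBP at ask) = GBP 2,960,013.14
GBP 2,960,013.14 ÷ 0.61188 (buy CAD at ask) = CAD 4,837,571.32
CAD 4,837,571.32 ÷ 1.3372 (buy USD at ask) = USD 3,617,687.19

Net profit: USD 12,687.19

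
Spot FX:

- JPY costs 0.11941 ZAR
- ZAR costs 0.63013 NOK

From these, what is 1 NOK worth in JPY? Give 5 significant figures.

1 NOK ÷ 0.63013 = 1.58697 ZAR
1.58697 ZAR ÷ 0.11941 = 13.2901 JPY

NOK/JPY = 13.290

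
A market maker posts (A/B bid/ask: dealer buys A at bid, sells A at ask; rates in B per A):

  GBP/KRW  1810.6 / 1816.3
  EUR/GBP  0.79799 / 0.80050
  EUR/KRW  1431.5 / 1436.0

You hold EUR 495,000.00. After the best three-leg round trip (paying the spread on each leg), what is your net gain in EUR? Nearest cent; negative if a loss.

Best loop EUR → GBP → KRW → EUR:
EUR 495,000.00 × 0.79799 (sell EUR at bid) = GBP 395,005.05
GBP 395,005.05 × 1810.6 (sell GBP at bid) = KRW 715,196,144
KRW 715,196,144 ÷ 1436.0 (buy EUR at ask) = EUR 498,047.45

Net profit: EUR 3,047.45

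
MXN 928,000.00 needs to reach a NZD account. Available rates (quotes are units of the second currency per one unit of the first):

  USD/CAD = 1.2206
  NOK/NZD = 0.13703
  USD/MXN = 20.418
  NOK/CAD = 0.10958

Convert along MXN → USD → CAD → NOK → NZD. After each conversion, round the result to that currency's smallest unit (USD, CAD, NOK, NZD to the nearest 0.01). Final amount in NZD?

MXN 928,000.00 ÷ 20.418 = USD 45,450.09
USD 45,450.09 × 1.2206 = CAD 55,476.38
CAD 55,476.38 ÷ 0.10958 = NOK 506,263.73
NOK 506,263.73 × 0.13703 = NZD 69,373.32

NZD 69,373.32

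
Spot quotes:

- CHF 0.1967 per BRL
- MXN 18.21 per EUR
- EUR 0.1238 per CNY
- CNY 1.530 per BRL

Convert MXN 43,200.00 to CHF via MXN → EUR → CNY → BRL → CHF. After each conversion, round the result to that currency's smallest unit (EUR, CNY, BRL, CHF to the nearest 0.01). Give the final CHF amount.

MXN 43,200.00 ÷ 18.21 = EUR 2,372.32
EUR 2,372.32 ÷ 0.1238 = CNY 19,162.52
CNY 19,162.52 ÷ 1.530 = BRL 12,524.52
BRL 12,524.52 × 0.1967 = CHF 2,463.57

CHF 2,463.57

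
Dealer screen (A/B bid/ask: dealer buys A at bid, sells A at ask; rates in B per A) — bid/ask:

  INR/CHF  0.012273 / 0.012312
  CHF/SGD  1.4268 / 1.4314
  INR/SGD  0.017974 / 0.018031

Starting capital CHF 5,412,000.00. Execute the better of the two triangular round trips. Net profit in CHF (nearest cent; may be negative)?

Best loop CHF → INR → SGD → CHF:
CHF 5,412,000.00 ÷ 0.012312 (buy INR at ask) = INR 439,571,150.10
INR 439,571,150.10 × 0.017974 (sell INR at bid) = SGD 7,900,851.85
SGD 7,900,851.85 ÷ 1.4314 (buy CHF at ask) = CHF 5,519,667.35

Net profit: CHF 107,667.35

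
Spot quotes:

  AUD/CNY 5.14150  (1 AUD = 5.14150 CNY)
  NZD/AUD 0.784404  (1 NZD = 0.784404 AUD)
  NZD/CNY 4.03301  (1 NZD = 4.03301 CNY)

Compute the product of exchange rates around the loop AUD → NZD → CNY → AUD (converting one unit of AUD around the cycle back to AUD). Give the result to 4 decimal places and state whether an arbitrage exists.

Around AUD → NZD → CNY → AUD: 1 ÷ 0.784404 × 4.03301 ÷ 5.14150 = 0.999999
Product ≈ 1 (deviation 0.000%, within rounding noise).

1.0000 (no arbitrage)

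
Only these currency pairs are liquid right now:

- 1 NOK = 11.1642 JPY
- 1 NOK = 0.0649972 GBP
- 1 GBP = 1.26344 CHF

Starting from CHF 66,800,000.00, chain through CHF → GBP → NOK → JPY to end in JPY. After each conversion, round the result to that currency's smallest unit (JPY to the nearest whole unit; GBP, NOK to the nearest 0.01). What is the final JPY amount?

CHF 66,800,000.00 ÷ 1.26344 = GBP 52,871,525.36
GBP 52,871,525.36 ÷ 0.0649972 = NOK 813,443,123.09
NOK 813,443,123.09 × 11.1642 = JPY 9,081,441,715

JPY 9,081,441,715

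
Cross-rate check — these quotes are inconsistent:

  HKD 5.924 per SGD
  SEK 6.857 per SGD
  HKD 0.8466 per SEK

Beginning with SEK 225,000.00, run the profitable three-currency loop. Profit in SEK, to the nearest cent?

Profit: SEK 4,607.02

Profitable loop is SEK → SGD → HKD → SEK:
SEK 225,000.00 ÷ 6.857 = SGD 32,813.18
SGD 32,813.18 × 5.924 = HKD 194,385.30
HKD 194,385.30 ÷ 0.8466 = SEK 229,607.02
Profit = SEK 229,607.02 − SEK 225,000.00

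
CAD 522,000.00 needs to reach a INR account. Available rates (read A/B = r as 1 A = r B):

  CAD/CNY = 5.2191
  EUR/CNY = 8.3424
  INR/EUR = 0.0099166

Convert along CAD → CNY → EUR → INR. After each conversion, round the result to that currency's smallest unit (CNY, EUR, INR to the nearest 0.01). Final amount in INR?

CAD 522,000.00 × 5.2191 = CNY 2,724,370.20
CNY 2,724,370.20 ÷ 8.3424 = EUR 326,569.12
EUR 326,569.12 ÷ 0.0099166 = INR 32,931,561.22

INR 32,931,561.22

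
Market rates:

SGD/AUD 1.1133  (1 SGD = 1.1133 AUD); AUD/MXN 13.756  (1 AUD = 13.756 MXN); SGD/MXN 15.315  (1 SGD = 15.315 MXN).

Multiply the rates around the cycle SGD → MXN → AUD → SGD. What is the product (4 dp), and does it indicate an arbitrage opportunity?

1.0000 (no arbitrage)

Around SGD → MXN → AUD → SGD: 1 × 15.315 ÷ 13.756 ÷ 1.1133 = 1.000029
Product ≈ 1 (deviation 0.003%, within rounding noise).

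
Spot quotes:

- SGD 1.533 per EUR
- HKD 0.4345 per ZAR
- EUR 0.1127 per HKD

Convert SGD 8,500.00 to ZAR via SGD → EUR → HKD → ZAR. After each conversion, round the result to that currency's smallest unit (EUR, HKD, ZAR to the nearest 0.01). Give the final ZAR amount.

ZAR 113,230.33

SGD 8,500.00 ÷ 1.533 = EUR 5,544.68
EUR 5,544.68 ÷ 0.1127 = HKD 49,198.58
HKD 49,198.58 ÷ 0.4345 = ZAR 113,230.33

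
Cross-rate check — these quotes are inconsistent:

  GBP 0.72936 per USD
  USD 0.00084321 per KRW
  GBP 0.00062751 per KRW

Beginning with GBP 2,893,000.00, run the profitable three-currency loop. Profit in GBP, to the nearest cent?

Profit: GBP 58,830.36

Profitable loop is GBP → USD → KRW → GBP:
GBP 2,893,000.00 ÷ 0.72936 = USD 3,966,491.17
USD 3,966,491.17 ÷ 0.00084321 = KRW 4,704,037,156
KRW 4,704,037,156 × 0.00062751 = GBP 2,951,830.36
Profit = GBP 2,951,830.36 − GBP 2,893,000.00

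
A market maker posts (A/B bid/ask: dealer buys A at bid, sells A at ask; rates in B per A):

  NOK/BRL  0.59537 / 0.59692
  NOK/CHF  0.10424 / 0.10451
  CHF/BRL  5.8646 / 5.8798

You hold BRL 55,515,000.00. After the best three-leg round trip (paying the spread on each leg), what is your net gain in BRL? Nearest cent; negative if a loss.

Best loop BRL → NOK → CHF → BRL:
BRL 55,515,000.00 ÷ 0.59692 (buy NOK at ask) = NOK 93,002,412.38
NOK 93,002,412.38 × 0.10424 (sell NOK at bid) = CHF 9,694,571.47
CHF 9,694,571.47 × 5.8646 (sell CHF at bid) = BRL 56,854,783.82

Net profit: BRL 1,339,783.82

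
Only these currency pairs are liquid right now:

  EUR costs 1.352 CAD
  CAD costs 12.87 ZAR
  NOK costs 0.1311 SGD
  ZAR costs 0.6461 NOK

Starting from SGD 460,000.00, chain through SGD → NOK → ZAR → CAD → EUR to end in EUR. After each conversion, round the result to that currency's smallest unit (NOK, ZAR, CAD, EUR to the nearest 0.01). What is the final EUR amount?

EUR 312,104.59

SGD 460,000.00 ÷ 0.1311 = NOK 3,508,771.93
NOK 3,508,771.93 ÷ 0.6461 = ZAR 5,430,694.83
ZAR 5,430,694.83 ÷ 12.87 = CAD 421,965.41
CAD 421,965.41 ÷ 1.352 = EUR 312,104.59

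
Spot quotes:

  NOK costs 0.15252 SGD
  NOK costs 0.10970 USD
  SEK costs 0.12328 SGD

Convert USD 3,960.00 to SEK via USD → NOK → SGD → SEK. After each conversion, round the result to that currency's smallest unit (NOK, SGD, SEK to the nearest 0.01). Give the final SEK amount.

USD 3,960.00 ÷ 0.10970 = NOK 36,098.45
NOK 36,098.45 × 0.15252 = SGD 5,505.74
SGD 5,505.74 ÷ 0.12328 = SEK 44,660.45

SEK 44,660.45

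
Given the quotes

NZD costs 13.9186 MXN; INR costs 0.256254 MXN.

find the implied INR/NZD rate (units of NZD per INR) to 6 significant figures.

1 INR × 0.256254 = 0.256254 MXN
0.256254 MXN ÷ 13.9186 = 0.0184109 NZD

INR/NZD = 0.0184109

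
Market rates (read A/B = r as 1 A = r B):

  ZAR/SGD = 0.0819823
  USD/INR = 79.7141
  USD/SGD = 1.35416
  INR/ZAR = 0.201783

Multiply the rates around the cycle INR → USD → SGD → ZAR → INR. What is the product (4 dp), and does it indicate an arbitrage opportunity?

1.0269 (arbitrage exists)

Around INR → USD → SGD → ZAR → INR: 1 ÷ 79.7141 × 1.35416 ÷ 0.0819823 ÷ 0.201783 = 1.026905
Product > 1; profitable direction is INR → USD → SGD → ZAR → INR.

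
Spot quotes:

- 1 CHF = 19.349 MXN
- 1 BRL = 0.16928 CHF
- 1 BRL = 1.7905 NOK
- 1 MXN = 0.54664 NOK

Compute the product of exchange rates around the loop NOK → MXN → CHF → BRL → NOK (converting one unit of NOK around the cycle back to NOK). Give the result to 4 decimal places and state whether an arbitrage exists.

Around NOK → MXN → CHF → BRL → NOK: 1 ÷ 0.54664 ÷ 19.349 ÷ 0.16928 × 1.7905 = 1.000020
Product ≈ 1 (deviation 0.002%, within rounding noise).

1.0000 (no arbitrage)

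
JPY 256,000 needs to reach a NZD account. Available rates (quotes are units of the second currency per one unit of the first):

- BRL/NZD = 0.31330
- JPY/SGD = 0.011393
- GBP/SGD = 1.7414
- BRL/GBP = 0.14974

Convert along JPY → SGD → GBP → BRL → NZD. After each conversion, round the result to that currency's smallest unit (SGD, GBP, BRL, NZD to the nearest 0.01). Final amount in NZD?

NZD 3,504.32

JPY 256,000 × 0.011393 = SGD 2,916.61
SGD 2,916.61 ÷ 1.7414 = GBP 1,674.87
GBP 1,674.87 ÷ 0.14974 = BRL 11,185.19
BRL 11,185.19 × 0.31330 = NZD 3,504.32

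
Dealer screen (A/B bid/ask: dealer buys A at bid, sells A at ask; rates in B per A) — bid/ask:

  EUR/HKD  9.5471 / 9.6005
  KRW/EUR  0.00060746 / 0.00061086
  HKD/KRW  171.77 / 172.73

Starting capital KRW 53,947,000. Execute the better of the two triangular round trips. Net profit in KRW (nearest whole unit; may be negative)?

Net result: KRW -206,244 (no profitable arbitrage after spreads)

Best loop KRW → EUR → HKD → KRW:
KRW 53,947,000 × 0.00060746 (sell KRW at bid) = EUR 32,770.64
EUR 32,770.64 × 9.5471 (sell EUR at bid) = HKD 312,864.62
HKD 312,864.62 × 171.77 (sell HKD at bid) = KRW 53,740,756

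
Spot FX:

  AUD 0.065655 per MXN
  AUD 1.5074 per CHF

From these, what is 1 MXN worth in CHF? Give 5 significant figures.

MXN/CHF = 0.043555

1 MXN × 0.065655 = 0.065655 AUD
0.065655 AUD ÷ 1.5074 = 0.0435551 CHF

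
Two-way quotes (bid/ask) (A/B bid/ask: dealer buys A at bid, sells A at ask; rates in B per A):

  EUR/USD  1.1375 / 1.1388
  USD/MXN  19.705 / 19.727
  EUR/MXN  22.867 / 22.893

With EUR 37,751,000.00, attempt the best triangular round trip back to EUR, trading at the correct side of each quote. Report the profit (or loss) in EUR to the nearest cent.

Best loop EUR → MXN → USD → EUR:
EUR 37,751,000.00 × 22.867 (sell EUR at bid) = MXN 863,252,117.00
MXN 863,252,117.00 ÷ 19.727 (buy USD at ask) = USD 43,759,928.88
USD 43,759,928.88 ÷ 1.1388 (buy EUR at ask) = EUR 38,426,351.32

Net profit: EUR 675,351.32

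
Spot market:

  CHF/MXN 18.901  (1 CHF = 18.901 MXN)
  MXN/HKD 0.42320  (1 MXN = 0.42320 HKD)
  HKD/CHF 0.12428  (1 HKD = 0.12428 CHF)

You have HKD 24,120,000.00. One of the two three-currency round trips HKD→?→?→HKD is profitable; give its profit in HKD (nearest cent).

Profitable loop is HKD → MXN → CHF → HKD:
HKD 24,120,000.00 ÷ 0.42320 = MXN 56,994,328.92
MXN 56,994,328.92 ÷ 18.901 = CHF 3,015,413.41
CHF 3,015,413.41 ÷ 0.12428 = HKD 24,263,062.55
Profit = HKD 24,263,062.55 − HKD 24,120,000.00

Profit: HKD 143,062.55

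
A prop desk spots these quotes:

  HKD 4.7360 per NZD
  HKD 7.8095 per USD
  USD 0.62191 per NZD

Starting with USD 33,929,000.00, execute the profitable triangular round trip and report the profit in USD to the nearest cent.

Profit: USD 865,462.77

Profitable loop is USD → HKD → NZD → USD:
USD 33,929,000.00 × 7.8095 = HKD 264,968,525.50
HKD 264,968,525.50 ÷ 4.7360 = NZD 55,947,746.09
NZD 55,947,746.09 × 0.62191 = USD 34,794,462.77
Profit = USD 34,794,462.77 − USD 33,929,000.00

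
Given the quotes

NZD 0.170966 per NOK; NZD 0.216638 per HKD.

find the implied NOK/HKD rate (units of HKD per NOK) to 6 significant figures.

NOK/HKD = 0.789178

1 NOK × 0.170966 = 0.170966 NZD
0.170966 NZD ÷ 0.216638 = 0.789178 HKD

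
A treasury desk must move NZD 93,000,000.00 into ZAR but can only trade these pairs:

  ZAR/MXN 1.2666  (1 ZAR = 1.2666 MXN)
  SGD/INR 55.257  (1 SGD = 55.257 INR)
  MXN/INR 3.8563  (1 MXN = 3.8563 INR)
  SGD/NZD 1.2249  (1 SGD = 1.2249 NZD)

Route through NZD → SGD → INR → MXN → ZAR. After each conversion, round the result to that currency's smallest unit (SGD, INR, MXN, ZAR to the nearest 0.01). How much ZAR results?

NZD 93,000,000.00 ÷ 1.2249 = SGD 75,924,565.27
SGD 75,924,565.27 × 55.257 = INR 4,195,363,703.12
INR 4,195,363,703.12 ÷ 3.8563 = MXN 1,087,924,617.67
MXN 1,087,924,617.67 ÷ 1.2666 = ZAR 858,933,063.06

ZAR 858,933,063.06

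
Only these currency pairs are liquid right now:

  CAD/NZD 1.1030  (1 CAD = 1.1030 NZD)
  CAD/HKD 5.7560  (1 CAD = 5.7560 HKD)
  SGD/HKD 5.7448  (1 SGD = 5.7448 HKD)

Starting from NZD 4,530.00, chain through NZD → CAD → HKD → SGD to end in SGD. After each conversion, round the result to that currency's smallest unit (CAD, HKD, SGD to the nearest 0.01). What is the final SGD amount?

SGD 4,114.99

NZD 4,530.00 ÷ 1.1030 = CAD 4,106.98
CAD 4,106.98 × 5.7560 = HKD 23,639.78
HKD 23,639.78 ÷ 5.7448 = SGD 4,114.99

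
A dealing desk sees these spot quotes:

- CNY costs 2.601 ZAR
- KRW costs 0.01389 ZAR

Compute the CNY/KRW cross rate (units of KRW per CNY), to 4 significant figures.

1 CNY × 2.601 = 2.601 ZAR
2.601 ZAR ÷ 0.01389 = 187.257 KRW

CNY/KRW = 187.3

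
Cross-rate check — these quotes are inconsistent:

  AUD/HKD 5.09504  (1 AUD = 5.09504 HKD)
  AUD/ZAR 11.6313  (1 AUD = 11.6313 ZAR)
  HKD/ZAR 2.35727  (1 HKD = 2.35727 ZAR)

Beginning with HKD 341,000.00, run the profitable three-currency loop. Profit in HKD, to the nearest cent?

Profitable loop is HKD → ZAR → AUD → HKD:
HKD 341,000.00 × 2.35727 = ZAR 803,829.07
ZAR 803,829.07 ÷ 11.6313 = AUD 69,109.13
AUD 69,109.13 × 5.09504 = HKD 352,113.80
Profit = HKD 352,113.80 − HKD 341,000.00

Profit: HKD 11,113.80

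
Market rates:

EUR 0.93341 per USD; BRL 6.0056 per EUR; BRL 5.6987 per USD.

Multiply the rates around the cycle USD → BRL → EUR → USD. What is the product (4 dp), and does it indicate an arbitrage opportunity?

Around USD → BRL → EUR → USD: 1 × 5.6987 ÷ 6.0056 ÷ 0.93341 = 1.016593
Product > 1; profitable direction is USD → BRL → EUR → USD.

1.0166 (arbitrage exists)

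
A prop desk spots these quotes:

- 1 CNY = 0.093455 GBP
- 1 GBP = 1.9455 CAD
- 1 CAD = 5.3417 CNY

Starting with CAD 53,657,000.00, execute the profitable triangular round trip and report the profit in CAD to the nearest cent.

Profitable loop is CAD → GBP → CNY → CAD:
CAD 53,657,000.00 ÷ 1.9455 = GBP 27,580,056.54
GBP 27,580,056.54 ÷ 0.093455 = CNY 295,115,901.14
CNY 295,115,901.14 ÷ 5.3417 = CAD 55,247,561.85
Profit = CAD 55,247,561.85 − CAD 53,657,000.00

Profit: CAD 1,590,561.85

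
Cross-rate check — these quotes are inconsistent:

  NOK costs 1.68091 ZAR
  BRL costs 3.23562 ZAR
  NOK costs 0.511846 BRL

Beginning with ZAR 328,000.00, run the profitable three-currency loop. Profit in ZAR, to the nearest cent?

Profitable loop is ZAR → BRL → NOK → ZAR:
ZAR 328,000.00 ÷ 3.23562 = BRL 101,371.61
BRL 101,371.61 ÷ 0.511846 = NOK 198,050.99
NOK 198,050.99 × 1.68091 = ZAR 332,905.89
Profit = ZAR 332,905.89 − ZAR 328,000.00

Profit: ZAR 4,905.89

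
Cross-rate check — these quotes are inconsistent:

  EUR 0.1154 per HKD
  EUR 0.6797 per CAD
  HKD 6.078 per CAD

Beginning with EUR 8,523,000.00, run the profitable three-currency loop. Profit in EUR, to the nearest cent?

Profit: EUR 272,119.06

Profitable loop is EUR → CAD → HKD → EUR:
EUR 8,523,000.00 ÷ 0.6797 = CAD 12,539,355.60
CAD 12,539,355.60 × 6.078 = HKD 76,214,203.32
HKD 76,214,203.32 × 0.1154 = EUR 8,795,119.06
Profit = EUR 8,795,119.06 − EUR 8,523,000.00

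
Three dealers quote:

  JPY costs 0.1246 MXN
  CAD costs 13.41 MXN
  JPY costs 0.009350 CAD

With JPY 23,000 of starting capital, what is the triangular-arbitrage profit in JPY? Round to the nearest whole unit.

Profitable loop is JPY → CAD → MXN → JPY:
JPY 23,000 × 0.009350 = CAD 215.05
CAD 215.05 × 13.41 = MXN 2,883.82
MXN 2,883.82 ÷ 0.1246 = JPY 23,145
Profit = JPY 23,145 − JPY 23,000

Profit: JPY 145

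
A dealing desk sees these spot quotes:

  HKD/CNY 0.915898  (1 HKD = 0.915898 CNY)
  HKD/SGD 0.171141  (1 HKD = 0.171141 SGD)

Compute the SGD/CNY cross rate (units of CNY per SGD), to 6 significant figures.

SGD/CNY = 5.35172

1 SGD ÷ 0.171141 = 5.84314 HKD
5.84314 HKD × 0.915898 = 5.35172 CNY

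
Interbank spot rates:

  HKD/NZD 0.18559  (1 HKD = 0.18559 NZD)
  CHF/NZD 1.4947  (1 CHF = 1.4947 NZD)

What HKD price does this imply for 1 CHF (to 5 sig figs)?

CHF/HKD = 8.0538

1 CHF × 1.4947 = 1.4947 NZD
1.4947 NZD ÷ 0.18559 = 8.05377 HKD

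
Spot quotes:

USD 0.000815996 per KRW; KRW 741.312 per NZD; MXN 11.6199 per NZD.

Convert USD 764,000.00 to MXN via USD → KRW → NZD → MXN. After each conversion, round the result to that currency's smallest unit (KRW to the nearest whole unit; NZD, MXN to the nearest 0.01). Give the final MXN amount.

MXN 14,675,965.77

USD 764,000.00 ÷ 0.000815996 = KRW 936,279,099
KRW 936,279,099 ÷ 741.312 = NZD 1,263,002.76
NZD 1,263,002.76 × 11.6199 = MXN 14,675,965.77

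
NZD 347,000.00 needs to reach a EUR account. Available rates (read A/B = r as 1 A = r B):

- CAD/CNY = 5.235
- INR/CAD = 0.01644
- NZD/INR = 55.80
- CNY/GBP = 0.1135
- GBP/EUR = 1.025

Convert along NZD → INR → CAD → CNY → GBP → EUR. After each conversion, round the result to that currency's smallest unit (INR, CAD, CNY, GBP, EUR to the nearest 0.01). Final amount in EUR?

NZD 347,000.00 × 55.80 = INR 19,362,600.00
INR 19,362,600.00 × 0.01644 = CAD 318,321.14
CAD 318,321.14 × 5.235 = CNY 1,666,411.17
CNY 1,666,411.17 × 0.1135 = GBP 189,137.67
GBP 189,137.67 × 1.025 = EUR 193,866.11

EUR 193,866.11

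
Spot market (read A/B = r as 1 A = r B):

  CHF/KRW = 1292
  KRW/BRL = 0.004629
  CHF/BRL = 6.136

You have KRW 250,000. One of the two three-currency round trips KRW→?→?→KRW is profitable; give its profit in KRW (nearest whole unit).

Profit: KRW 6,493

Profitable loop is KRW → CHF → BRL → KRW:
KRW 250,000 ÷ 1292 = CHF 193.50
CHF 193.50 × 6.136 = BRL 1,187.31
BRL 1,187.31 ÷ 0.004629 = KRW 256,493
Profit = KRW 256,493 − KRW 250,000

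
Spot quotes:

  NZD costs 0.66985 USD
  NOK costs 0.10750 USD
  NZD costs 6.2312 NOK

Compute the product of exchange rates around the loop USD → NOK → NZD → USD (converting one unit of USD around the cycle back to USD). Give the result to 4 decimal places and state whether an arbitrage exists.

1.0000 (no arbitrage)

Around USD → NOK → NZD → USD: 1 ÷ 0.10750 ÷ 6.2312 × 0.66985 = 0.999994
Product ≈ 1 (deviation 0.001%, within rounding noise).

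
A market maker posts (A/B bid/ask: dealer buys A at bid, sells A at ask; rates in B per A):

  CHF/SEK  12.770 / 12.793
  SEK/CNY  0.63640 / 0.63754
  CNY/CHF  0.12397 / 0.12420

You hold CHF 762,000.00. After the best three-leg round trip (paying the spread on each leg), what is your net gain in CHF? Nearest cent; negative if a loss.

Best loop CHF → SEK → CNY → CHF:
CHF 762,000.00 × 12.770 (sell CHF at bid) = SEK 9,730,740.00
SEK 9,730,740.00 × 0.63640 (sell SEK at bid) = CNY 6,192,642.94
CNY 6,192,642.94 × 0.12397 (sell CNY at bid) = CHF 767,701.94

Net profit: CHF 5,701.94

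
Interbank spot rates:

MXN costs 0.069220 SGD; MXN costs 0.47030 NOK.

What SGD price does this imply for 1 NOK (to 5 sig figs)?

NOK/SGD = 0.14718

1 NOK ÷ 0.47030 = 2.1263 MXN
2.1263 MXN × 0.069220 = 0.147183 SGD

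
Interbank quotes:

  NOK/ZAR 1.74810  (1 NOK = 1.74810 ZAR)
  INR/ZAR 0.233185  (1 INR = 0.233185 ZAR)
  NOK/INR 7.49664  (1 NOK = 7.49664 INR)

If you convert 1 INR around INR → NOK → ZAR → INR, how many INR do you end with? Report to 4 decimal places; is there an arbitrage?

1.0000 (no arbitrage)

Around INR → NOK → ZAR → INR: 1 ÷ 7.49664 × 1.74810 ÷ 0.233185 = 0.999998
Product ≈ 1 (deviation 0.000%, within rounding noise).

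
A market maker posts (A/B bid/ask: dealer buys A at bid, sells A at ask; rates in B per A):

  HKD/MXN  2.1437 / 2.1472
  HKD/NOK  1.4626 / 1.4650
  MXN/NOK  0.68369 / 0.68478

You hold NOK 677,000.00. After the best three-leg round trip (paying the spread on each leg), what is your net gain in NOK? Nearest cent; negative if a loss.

Best loop NOK → HKD → MXN → NOK:
NOK 677,000.00 ÷ 1.4650 (buy HKD at ask) = HKD 462,116.04
HKD 462,116.04 × 2.1437 (sell HKD at bid) = MXN 990,638.16
MXN 990,638.16 × 0.68369 (sell MXN at bid) = NOK 677,289.40

Net profit: NOK 289.40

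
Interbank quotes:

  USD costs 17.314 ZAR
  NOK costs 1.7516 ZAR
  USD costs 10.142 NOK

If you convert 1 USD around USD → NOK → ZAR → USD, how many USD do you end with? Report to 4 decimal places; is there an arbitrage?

1.0260 (arbitrage exists)

Around USD → NOK → ZAR → USD: 1 × 10.142 × 1.7516 ÷ 17.314 = 1.026033
Product > 1; profitable direction is USD → NOK → ZAR → USD.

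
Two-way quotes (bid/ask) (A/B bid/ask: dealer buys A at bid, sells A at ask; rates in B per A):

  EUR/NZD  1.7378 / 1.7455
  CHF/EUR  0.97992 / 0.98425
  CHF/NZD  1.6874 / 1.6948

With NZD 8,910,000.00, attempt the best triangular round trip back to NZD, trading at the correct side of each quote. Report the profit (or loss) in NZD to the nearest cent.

Best loop NZD → CHF → EUR → NZD:
NZD 8,910,000.00 ÷ 1.6948 (buy CHF at ask) = CHF 5,257,257.49
CHF 5,257,257.49 × 0.97992 (sell CHF at bid) = EUR 5,151,691.76
EUR 5,151,691.76 × 1.7378 (sell EUR at bid) = NZD 8,952,609.95

Net profit: NZD 42,609.95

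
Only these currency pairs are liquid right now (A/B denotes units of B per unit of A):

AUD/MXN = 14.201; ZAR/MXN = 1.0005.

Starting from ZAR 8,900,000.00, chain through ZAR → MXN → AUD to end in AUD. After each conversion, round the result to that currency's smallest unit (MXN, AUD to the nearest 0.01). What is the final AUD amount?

AUD 627,029.79

ZAR 8,900,000.00 × 1.0005 = MXN 8,904,450.00
MXN 8,904,450.00 ÷ 14.201 = AUD 627,029.79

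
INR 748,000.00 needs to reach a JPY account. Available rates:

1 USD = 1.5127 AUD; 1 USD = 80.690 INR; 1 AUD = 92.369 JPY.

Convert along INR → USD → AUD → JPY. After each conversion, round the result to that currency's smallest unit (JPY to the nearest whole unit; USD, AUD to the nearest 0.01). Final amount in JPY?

INR 748,000.00 ÷ 80.690 = USD 9,270.05
USD 9,270.05 × 1.5127 = AUD 14,022.80
AUD 14,022.80 × 92.369 = JPY 1,295,272

JPY 1,295,272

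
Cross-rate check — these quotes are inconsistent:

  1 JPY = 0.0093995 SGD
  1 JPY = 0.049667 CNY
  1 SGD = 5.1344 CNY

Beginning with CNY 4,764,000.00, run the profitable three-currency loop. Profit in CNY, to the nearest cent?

Profit: CNY 138,811.87

Profitable loop is CNY → SGD → JPY → CNY:
CNY 4,764,000.00 ÷ 5.1344 = SGD 927,859.15
SGD 927,859.15 ÷ 0.0093995 = JPY 98,713,671
JPY 98,713,671 × 0.049667 = CNY 4,902,811.87
Profit = CNY 4,902,811.87 − CNY 4,764,000.00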